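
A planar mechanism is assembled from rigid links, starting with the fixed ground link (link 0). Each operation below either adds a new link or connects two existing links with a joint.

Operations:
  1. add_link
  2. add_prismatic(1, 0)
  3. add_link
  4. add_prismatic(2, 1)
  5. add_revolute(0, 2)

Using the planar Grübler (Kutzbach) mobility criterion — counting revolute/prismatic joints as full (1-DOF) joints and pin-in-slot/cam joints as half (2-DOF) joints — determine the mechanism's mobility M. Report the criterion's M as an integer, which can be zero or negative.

(L,J1,J2)=(1,0,0); link0 fixed
link1: (2,0,0)
P 1-0 [J1]: (2,1,0)
link2: (3,1,0)
P 2-1 [J1]: (3,2,0)
R 0-2 [J1]: (3,3,0)
Grübler: 3·2 − 2·3 − 0 = 0

M = 0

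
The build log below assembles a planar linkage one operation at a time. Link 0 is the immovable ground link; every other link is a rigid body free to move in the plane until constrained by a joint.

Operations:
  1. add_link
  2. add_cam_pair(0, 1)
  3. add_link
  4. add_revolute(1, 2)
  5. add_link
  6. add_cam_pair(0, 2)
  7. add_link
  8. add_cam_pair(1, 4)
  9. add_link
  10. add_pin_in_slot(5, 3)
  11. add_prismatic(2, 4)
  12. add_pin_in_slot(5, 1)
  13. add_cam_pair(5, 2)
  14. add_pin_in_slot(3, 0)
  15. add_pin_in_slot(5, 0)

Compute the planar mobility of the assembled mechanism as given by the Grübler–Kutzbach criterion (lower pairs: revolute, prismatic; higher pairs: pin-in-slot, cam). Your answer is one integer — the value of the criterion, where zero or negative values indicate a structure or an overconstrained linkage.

M = 3

[1;0;0] (link 0 is ground)
L+ [2;0;0]
C(0,1)∈J2 [2;0;1]
L+ [3;0;1]
R(1,2)∈J1 [3;1;1]
L+ [4;1;1]
C(0,2)∈J2 [4;1;2]
L+ [5;1;2]
C(1,4)∈J2 [5;1;3]
L+ [6;1;3]
PS(5,3)∈J2 [6;1;4]
P(2,4)∈J1 [6;2;4]
PS(5,1)∈J2 [6;2;5]
C(5,2)∈J2 [6;2;6]
PS(3,0)∈J2 [6;2;7]
PS(5,0)∈J2 [6;2;8]
mobility = 15 − 4 − 8 = 3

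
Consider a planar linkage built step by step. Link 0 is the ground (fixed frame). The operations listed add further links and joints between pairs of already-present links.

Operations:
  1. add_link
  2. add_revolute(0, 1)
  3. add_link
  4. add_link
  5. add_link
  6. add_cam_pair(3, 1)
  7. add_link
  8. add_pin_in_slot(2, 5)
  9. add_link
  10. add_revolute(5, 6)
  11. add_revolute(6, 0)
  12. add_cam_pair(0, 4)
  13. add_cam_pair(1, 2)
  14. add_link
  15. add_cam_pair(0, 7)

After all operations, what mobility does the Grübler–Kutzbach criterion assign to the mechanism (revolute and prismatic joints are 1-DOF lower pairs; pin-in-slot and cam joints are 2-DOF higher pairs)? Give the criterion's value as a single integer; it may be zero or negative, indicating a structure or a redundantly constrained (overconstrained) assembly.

M = 10

(L,J1,J2)=(1,0,0); link0 fixed
link1: (2,0,0)
R 0-1 [J1]: (2,1,0)
link2: (3,1,0)
link3: (4,1,0)
link4: (5,1,0)
C 3-1 [J2]: (5,1,1)
link5: (6,1,1)
PS 2-5 [J2]: (6,1,2)
link6: (7,1,2)
R 5-6 [J1]: (7,2,2)
R 6-0 [J1]: (7,3,2)
C 0-4 [J2]: (7,3,3)
C 1-2 [J2]: (7,3,4)
link7: (8,3,4)
C 0-7 [J2]: (8,3,5)
Grübler: 3·7 − 2·3 − 5 = 10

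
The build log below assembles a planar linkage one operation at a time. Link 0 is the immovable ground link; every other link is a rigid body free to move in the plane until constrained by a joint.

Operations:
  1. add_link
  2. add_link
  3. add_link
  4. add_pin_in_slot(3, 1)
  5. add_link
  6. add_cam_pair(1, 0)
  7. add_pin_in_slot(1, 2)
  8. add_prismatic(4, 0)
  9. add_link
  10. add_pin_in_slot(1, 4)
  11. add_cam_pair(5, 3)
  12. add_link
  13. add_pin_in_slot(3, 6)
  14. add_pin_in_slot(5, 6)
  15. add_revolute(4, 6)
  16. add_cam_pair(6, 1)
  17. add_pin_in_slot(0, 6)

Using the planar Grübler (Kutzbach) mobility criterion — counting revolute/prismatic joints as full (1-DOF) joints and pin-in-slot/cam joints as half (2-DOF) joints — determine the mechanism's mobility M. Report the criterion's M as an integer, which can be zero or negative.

M = 5

[1;0;0] (link 0 is ground)
L+ [2;0;0]
L+ [3;0;0]
L+ [4;0;0]
PS(3,1)∈J2 [4;0;1]
L+ [5;0;1]
C(1,0)∈J2 [5;0;2]
PS(1,2)∈J2 [5;0;3]
P(4,0)∈J1 [5;1;3]
L+ [6;1;3]
PS(1,4)∈J2 [6;1;4]
C(5,3)∈J2 [6;1;5]
L+ [7;1;5]
PS(3,6)∈J2 [7;1;6]
PS(5,6)∈J2 [7;1;7]
R(4,6)∈J1 [7;2;7]
C(6,1)∈J2 [7;2;8]
PS(0,6)∈J2 [7;2;9]
mobility = 18 − 4 − 9 = 5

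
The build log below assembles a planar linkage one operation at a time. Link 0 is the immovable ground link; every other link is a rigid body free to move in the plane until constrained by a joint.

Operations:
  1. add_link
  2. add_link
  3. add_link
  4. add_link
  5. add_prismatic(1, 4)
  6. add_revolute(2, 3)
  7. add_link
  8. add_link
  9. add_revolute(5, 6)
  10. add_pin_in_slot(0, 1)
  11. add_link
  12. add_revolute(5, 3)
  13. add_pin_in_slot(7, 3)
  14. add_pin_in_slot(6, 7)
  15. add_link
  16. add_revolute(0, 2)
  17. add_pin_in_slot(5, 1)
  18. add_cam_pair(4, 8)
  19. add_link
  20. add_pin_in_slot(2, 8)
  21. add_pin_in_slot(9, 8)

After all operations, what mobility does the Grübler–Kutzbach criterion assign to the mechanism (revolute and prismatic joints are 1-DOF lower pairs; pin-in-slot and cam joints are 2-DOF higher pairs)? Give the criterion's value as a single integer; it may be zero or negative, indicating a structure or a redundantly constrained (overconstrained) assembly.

M = 10

L=1 J1=0 J2=0
add link → L=2 J1=0 J2=0
add link → L=3 J1=0 J2=0
add link → L=4 J1=0 J2=0
add link → L=5 J1=0 J2=0
P@1,4 dof=1 J1 → L=5 J1=1 J2=0
R@2,3 dof=1 J1 → L=5 J1=2 J2=0
add link → L=6 J1=2 J2=0
add link → L=7 J1=2 J2=0
R@5,6 dof=1 J1 → L=7 J1=3 J2=0
PS@0,1 dof=2 J2 → L=7 J1=3 J2=1
add link → L=8 J1=3 J2=1
R@5,3 dof=1 J1 → L=8 J1=4 J2=1
PS@7,3 dof=2 J2 → L=8 J1=4 J2=2
PS@6,7 dof=2 J2 → L=8 J1=4 J2=3
add link → L=9 J1=4 J2=3
R@0,2 dof=1 J1 → L=9 J1=5 J2=3
PS@5,1 dof=2 J2 → L=9 J1=5 J2=4
C@4,8 dof=2 J2 → L=9 J1=5 J2=5
add link → L=10 J1=5 J2=5
PS@2,8 dof=2 J2 → L=10 J1=5 J2=6
PS@9,8 dof=2 J2 → L=10 J1=5 J2=7
M=3(L−1)−2J1−J2=3·9−2·5−7=10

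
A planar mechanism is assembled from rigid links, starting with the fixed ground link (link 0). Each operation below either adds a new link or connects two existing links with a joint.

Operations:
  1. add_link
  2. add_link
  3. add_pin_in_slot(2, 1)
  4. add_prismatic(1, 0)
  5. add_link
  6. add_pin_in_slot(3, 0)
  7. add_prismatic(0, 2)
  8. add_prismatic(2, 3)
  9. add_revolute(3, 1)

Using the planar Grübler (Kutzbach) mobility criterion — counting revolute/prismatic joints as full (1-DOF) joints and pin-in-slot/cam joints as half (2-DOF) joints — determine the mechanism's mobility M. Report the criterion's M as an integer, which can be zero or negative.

link 0 = ground. State L|J1|J2 = 1|0|0
+link1  2|0|0
+link2  3|0|0
PS(2,1) f=2→J2  3|0|1
P(1,0) f=1→J1  3|1|1
+link3  4|1|1
PS(3,0) f=2→J2  4|1|2
P(0,2) f=1→J1  4|2|2
P(2,3) f=1→J1  4|3|2
R(3,1) f=1→J1  4|4|2
M = 3(4−1)−2·4−2 = 9−8−2 = -1

M = -1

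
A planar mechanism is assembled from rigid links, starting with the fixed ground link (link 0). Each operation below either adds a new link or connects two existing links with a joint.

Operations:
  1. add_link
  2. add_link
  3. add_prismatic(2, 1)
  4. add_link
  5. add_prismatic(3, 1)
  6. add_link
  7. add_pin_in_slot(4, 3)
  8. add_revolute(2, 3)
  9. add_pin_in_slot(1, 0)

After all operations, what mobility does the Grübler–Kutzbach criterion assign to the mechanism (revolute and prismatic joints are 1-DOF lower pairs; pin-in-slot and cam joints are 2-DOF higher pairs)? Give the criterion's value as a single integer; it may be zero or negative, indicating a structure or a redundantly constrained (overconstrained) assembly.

link 0 = ground. State L|J1|J2 = 1|0|0
+link1  2|0|0
+link2  3|0|0
P(2,1) f=1→J1  3|1|0
+link3  4|1|0
P(3,1) f=1→J1  4|2|0
+link4  5|2|0
PS(4,3) f=2→J2  5|2|1
R(2,3) f=1→J1  5|3|1
PS(1,0) f=2→J2  5|3|2
M = 3(5−1)−2·3−2 = 12−6−2 = 4

M = 4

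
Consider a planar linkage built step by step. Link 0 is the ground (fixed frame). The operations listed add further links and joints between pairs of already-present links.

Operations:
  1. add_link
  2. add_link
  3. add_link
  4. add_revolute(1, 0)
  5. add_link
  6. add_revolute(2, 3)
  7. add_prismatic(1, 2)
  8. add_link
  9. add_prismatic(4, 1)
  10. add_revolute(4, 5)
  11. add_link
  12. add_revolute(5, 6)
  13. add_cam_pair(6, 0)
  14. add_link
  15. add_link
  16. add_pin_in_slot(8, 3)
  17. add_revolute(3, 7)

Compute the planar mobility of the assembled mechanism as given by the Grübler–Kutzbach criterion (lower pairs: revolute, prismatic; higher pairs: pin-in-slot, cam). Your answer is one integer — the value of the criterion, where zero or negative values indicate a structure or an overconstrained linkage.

link 0 = ground. State L|J1|J2 = 1|0|0
+link1  2|0|0
+link2  3|0|0
+link3  4|0|0
R(1,0) f=1→J1  4|1|0
+link4  5|1|0
R(2,3) f=1→J1  5|2|0
P(1,2) f=1→J1  5|3|0
+link5  6|3|0
P(4,1) f=1→J1  6|4|0
R(4,5) f=1→J1  6|5|0
+link6  7|5|0
R(5,6) f=1→J1  7|6|0
C(6,0) f=2→J2  7|6|1
+link7  8|6|1
+link8  9|6|1
PS(8,3) f=2→J2  9|6|2
R(3,7) f=1→J1  9|7|2
M = 3(9−1)−2·7−2 = 24−14−2 = 8

M = 8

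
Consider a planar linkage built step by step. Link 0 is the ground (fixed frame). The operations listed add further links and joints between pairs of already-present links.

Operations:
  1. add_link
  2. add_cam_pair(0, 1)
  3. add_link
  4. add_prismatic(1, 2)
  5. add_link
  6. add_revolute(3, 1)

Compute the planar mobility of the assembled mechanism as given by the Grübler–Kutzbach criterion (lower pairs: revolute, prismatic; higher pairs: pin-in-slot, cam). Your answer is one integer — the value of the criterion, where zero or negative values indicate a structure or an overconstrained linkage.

M = 4

link 0 = ground. State L|J1|J2 = 1|0|0
+link1  2|0|0
C(0,1) f=2→J2  2|0|1
+link2  3|0|1
P(1,2) f=1→J1  3|1|1
+link3  4|1|1
R(3,1) f=1→J1  4|2|1
M = 3(4−1)−2·2−1 = 9−4−1 = 4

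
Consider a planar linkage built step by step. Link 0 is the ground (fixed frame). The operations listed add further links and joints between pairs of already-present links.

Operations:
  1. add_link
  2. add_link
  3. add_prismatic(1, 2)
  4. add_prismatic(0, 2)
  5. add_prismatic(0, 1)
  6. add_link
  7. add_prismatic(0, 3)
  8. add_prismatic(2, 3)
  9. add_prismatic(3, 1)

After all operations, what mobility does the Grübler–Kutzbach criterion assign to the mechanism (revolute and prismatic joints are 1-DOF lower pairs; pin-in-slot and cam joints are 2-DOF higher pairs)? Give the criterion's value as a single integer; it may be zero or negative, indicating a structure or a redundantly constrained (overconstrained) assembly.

ground; <1,0,0>
#1 <2,0,0>
#2 <3,0,0>
P:1↔2 J1 <3,1,0>
P:0↔2 J1 <3,2,0>
P:0↔1 J1 <3,3,0>
#3 <4,3,0>
P:0↔3 J1 <4,4,0>
P:2↔3 J1 <4,5,0>
P:3↔1 J1 <4,6,0>
3×3 − 2×6 − 1×0 = -3

M = -3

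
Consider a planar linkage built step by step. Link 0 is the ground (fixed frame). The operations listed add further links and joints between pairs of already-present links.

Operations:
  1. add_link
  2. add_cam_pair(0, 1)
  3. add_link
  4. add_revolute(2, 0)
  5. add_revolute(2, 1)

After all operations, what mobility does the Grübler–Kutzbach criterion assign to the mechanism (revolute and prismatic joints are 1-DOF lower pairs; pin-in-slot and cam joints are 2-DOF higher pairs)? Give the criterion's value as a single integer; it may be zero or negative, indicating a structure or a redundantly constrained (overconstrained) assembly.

(L,J1,J2)=(1,0,0); link0 fixed
link1: (2,0,0)
C 0-1 [J2]: (2,0,1)
link2: (3,0,1)
R 2-0 [J1]: (3,1,1)
R 2-1 [J1]: (3,2,1)
Grübler: 3·2 − 2·2 − 1 = 1

M = 1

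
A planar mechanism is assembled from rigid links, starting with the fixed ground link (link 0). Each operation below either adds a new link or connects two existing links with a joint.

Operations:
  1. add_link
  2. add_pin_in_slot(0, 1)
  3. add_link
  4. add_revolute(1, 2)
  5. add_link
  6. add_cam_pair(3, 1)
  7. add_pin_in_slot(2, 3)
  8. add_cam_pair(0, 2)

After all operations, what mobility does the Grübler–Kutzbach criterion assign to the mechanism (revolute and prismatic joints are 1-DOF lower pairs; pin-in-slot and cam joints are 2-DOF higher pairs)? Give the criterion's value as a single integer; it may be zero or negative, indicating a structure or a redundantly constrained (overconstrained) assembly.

L=1 J1=0 J2=0
add link → L=2 J1=0 J2=0
PS@0,1 dof=2 J2 → L=2 J1=0 J2=1
add link → L=3 J1=0 J2=1
R@1,2 dof=1 J1 → L=3 J1=1 J2=1
add link → L=4 J1=1 J2=1
C@3,1 dof=2 J2 → L=4 J1=1 J2=2
PS@2,3 dof=2 J2 → L=4 J1=1 J2=3
C@0,2 dof=2 J2 → L=4 J1=1 J2=4
M=3(L−1)−2J1−J2=3·3−2·1−4=3

M = 3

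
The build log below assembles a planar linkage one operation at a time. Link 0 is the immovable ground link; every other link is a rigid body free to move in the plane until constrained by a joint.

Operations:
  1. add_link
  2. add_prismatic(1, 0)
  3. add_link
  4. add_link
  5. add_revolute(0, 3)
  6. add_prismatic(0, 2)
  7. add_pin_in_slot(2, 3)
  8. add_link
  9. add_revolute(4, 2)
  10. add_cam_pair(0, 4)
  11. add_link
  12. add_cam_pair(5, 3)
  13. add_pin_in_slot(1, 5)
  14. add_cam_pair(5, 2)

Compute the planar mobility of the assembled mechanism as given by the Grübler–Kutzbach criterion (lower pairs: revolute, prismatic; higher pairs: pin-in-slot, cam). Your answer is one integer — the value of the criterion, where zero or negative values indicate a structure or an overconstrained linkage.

M = 2

L=1 J1=0 J2=0
add link → L=2 J1=0 J2=0
P@1,0 dof=1 J1 → L=2 J1=1 J2=0
add link → L=3 J1=1 J2=0
add link → L=4 J1=1 J2=0
R@0,3 dof=1 J1 → L=4 J1=2 J2=0
P@0,2 dof=1 J1 → L=4 J1=3 J2=0
PS@2,3 dof=2 J2 → L=4 J1=3 J2=1
add link → L=5 J1=3 J2=1
R@4,2 dof=1 J1 → L=5 J1=4 J2=1
C@0,4 dof=2 J2 → L=5 J1=4 J2=2
add link → L=6 J1=4 J2=2
C@5,3 dof=2 J2 → L=6 J1=4 J2=3
PS@1,5 dof=2 J2 → L=6 J1=4 J2=4
C@5,2 dof=2 J2 → L=6 J1=4 J2=5
M=3(L−1)−2J1−J2=3·5−2·4−5=2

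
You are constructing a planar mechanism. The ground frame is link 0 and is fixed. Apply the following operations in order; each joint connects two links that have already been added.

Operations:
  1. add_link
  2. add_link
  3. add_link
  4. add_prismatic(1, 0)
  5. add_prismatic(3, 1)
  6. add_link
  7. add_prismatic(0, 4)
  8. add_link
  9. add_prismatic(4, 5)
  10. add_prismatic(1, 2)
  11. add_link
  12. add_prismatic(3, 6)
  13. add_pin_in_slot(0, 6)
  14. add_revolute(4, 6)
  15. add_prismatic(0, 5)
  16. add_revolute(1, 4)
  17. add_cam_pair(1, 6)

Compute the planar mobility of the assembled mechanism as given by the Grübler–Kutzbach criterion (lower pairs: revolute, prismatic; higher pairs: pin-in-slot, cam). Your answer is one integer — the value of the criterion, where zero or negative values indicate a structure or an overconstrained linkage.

link 0 = ground. State L|J1|J2 = 1|0|0
+link1  2|0|0
+link2  3|0|0
+link3  4|0|0
P(1,0) f=1→J1  4|1|0
P(3,1) f=1→J1  4|2|0
+link4  5|2|0
P(0,4) f=1→J1  5|3|0
+link5  6|3|0
P(4,5) f=1→J1  6|4|0
P(1,2) f=1→J1  6|5|0
+link6  7|5|0
P(3,6) f=1→J1  7|6|0
PS(0,6) f=2→J2  7|6|1
R(4,6) f=1→J1  7|7|1
P(0,5) f=1→J1  7|8|1
R(1,4) f=1→J1  7|9|1
C(1,6) f=2→J2  7|9|2
M = 3(7−1)−2·9−2 = 18−18−2 = -2

M = -2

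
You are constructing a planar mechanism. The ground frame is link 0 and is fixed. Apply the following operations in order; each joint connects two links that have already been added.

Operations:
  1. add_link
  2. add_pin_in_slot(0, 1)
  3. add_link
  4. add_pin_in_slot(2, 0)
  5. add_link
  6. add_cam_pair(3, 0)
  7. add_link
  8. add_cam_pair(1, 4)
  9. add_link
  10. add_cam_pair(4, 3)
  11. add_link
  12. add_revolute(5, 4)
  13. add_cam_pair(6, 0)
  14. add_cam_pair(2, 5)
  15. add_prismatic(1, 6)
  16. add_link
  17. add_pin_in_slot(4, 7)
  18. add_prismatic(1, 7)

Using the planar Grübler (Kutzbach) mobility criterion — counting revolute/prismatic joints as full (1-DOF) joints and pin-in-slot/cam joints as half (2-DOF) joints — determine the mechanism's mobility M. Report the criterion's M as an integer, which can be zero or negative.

M = 7

[1;0;0] (link 0 is ground)
L+ [2;0;0]
PS(0,1)∈J2 [2;0;1]
L+ [3;0;1]
PS(2,0)∈J2 [3;0;2]
L+ [4;0;2]
C(3,0)∈J2 [4;0;3]
L+ [5;0;3]
C(1,4)∈J2 [5;0;4]
L+ [6;0;4]
C(4,3)∈J2 [6;0;5]
L+ [7;0;5]
R(5,4)∈J1 [7;1;5]
C(6,0)∈J2 [7;1;6]
C(2,5)∈J2 [7;1;7]
P(1,6)∈J1 [7;2;7]
L+ [8;2;7]
PS(4,7)∈J2 [8;2;8]
P(1,7)∈J1 [8;3;8]
mobility = 21 − 6 − 8 = 7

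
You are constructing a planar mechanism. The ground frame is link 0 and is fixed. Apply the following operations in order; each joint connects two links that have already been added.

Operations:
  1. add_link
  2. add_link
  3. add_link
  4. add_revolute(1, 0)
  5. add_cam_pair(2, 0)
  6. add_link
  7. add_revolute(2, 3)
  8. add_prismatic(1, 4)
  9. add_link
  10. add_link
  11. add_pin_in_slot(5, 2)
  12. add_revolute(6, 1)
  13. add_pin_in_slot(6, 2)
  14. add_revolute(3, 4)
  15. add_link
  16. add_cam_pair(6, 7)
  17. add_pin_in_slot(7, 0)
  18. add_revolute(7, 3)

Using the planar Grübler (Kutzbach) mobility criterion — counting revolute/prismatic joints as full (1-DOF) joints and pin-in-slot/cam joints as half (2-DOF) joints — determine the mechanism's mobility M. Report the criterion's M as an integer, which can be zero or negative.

M = 4

link 0 = ground. State L|J1|J2 = 1|0|0
+link1  2|0|0
+link2  3|0|0
+link3  4|0|0
R(1,0) f=1→J1  4|1|0
C(2,0) f=2→J2  4|1|1
+link4  5|1|1
R(2,3) f=1→J1  5|2|1
P(1,4) f=1→J1  5|3|1
+link5  6|3|1
+link6  7|3|1
PS(5,2) f=2→J2  7|3|2
R(6,1) f=1→J1  7|4|2
PS(6,2) f=2→J2  7|4|3
R(3,4) f=1→J1  7|5|3
+link7  8|5|3
C(6,7) f=2→J2  8|5|4
PS(7,0) f=2→J2  8|5|5
R(7,3) f=1→J1  8|6|5
M = 3(8−1)−2·6−5 = 21−12−5 = 4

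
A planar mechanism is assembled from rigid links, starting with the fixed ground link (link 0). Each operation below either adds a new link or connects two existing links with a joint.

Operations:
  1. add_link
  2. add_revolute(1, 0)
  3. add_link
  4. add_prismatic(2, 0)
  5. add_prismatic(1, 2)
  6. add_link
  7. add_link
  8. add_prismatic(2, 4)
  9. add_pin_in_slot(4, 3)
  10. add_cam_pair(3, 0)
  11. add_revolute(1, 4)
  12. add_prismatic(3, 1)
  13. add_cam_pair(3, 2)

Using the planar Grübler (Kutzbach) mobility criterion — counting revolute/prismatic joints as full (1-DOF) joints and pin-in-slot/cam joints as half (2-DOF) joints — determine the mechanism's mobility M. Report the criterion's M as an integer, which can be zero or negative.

L=1 J1=0 J2=0
add link → L=2 J1=0 J2=0
R@1,0 dof=1 J1 → L=2 J1=1 J2=0
add link → L=3 J1=1 J2=0
P@2,0 dof=1 J1 → L=3 J1=2 J2=0
P@1,2 dof=1 J1 → L=3 J1=3 J2=0
add link → L=4 J1=3 J2=0
add link → L=5 J1=3 J2=0
P@2,4 dof=1 J1 → L=5 J1=4 J2=0
PS@4,3 dof=2 J2 → L=5 J1=4 J2=1
C@3,0 dof=2 J2 → L=5 J1=4 J2=2
R@1,4 dof=1 J1 → L=5 J1=5 J2=2
P@3,1 dof=1 J1 → L=5 J1=6 J2=2
C@3,2 dof=2 J2 → L=5 J1=6 J2=3
M=3(L−1)−2J1−J2=3·4−2·6−3=-3

M = -3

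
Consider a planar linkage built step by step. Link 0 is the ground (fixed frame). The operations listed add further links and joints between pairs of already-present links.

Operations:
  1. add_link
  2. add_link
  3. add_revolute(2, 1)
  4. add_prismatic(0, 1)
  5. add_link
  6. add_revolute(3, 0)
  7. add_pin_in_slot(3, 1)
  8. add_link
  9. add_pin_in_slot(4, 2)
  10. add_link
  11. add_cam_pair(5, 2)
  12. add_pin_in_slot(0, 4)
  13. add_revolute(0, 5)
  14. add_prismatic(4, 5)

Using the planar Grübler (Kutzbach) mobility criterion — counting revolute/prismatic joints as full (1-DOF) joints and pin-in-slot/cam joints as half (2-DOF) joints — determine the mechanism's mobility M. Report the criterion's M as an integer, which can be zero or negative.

[1;0;0] (link 0 is ground)
L+ [2;0;0]
L+ [3;0;0]
R(2,1)∈J1 [3;1;0]
P(0,1)∈J1 [3;2;0]
L+ [4;2;0]
R(3,0)∈J1 [4;3;0]
PS(3,1)∈J2 [4;3;1]
L+ [5;3;1]
PS(4,2)∈J2 [5;3;2]
L+ [6;3;2]
C(5,2)∈J2 [6;3;3]
PS(0,4)∈J2 [6;3;4]
R(0,5)∈J1 [6;4;4]
P(4,5)∈J1 [6;5;4]
mobility = 15 − 10 − 4 = 1

M = 1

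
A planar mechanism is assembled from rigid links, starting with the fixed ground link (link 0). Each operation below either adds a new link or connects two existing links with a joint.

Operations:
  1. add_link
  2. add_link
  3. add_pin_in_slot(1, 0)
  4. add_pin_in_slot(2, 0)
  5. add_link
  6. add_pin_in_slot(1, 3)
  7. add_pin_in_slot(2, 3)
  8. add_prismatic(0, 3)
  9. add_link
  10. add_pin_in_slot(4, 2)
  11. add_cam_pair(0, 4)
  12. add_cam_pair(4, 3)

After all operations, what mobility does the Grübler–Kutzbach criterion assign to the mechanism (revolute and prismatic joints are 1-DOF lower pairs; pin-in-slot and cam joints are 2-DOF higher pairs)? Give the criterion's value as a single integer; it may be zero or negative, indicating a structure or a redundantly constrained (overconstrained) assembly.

[1;0;0] (link 0 is ground)
L+ [2;0;0]
L+ [3;0;0]
PS(1,0)∈J2 [3;0;1]
PS(2,0)∈J2 [3;0;2]
L+ [4;0;2]
PS(1,3)∈J2 [4;0;3]
PS(2,3)∈J2 [4;0;4]
P(0,3)∈J1 [4;1;4]
L+ [5;1;4]
PS(4,2)∈J2 [5;1;5]
C(0,4)∈J2 [5;1;6]
C(4,3)∈J2 [5;1;7]
mobility = 12 − 2 − 7 = 3

M = 3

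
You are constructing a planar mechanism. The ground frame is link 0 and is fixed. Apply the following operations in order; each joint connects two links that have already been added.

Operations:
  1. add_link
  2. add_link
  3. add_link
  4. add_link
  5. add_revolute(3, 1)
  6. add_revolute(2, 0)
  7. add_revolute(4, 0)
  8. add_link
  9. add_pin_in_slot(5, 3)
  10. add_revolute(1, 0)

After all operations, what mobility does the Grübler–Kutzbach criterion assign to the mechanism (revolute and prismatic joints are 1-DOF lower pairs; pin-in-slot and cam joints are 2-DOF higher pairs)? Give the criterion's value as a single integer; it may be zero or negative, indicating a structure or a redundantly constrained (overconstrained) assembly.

link 0 = ground. State L|J1|J2 = 1|0|0
+link1  2|0|0
+link2  3|0|0
+link3  4|0|0
+link4  5|0|0
R(3,1) f=1→J1  5|1|0
R(2,0) f=1→J1  5|2|0
R(4,0) f=1→J1  5|3|0
+link5  6|3|0
PS(5,3) f=2→J2  6|3|1
R(1,0) f=1→J1  6|4|1
M = 3(6−1)−2·4−1 = 15−8−1 = 6

M = 6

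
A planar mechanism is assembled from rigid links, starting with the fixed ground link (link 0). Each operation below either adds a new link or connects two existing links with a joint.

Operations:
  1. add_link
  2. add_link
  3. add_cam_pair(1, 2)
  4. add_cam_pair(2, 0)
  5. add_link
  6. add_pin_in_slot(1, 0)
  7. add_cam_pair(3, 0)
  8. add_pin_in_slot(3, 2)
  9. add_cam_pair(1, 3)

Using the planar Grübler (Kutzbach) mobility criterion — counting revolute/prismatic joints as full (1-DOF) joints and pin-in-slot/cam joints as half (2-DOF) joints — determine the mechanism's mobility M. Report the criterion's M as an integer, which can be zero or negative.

M = 3

ground; <1,0,0>
#1 <2,0,0>
#2 <3,0,0>
C:1↔2 J2 <3,0,1>
C:2↔0 J2 <3,0,2>
#3 <4,0,2>
PS:1↔0 J2 <4,0,3>
C:3↔0 J2 <4,0,4>
PS:3↔2 J2 <4,0,5>
C:1↔3 J2 <4,0,6>
3×3 − 2×0 − 1×6 = 3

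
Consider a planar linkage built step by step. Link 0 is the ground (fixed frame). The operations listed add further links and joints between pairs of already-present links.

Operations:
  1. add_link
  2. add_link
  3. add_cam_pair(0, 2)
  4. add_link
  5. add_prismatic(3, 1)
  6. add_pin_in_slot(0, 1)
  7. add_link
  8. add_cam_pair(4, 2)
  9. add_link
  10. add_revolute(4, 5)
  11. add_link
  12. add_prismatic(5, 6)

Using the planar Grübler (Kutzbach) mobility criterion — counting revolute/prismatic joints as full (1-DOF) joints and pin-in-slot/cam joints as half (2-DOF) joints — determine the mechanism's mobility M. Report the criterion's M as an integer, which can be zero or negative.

ground; <1,0,0>
#1 <2,0,0>
#2 <3,0,0>
C:0↔2 J2 <3,0,1>
#3 <4,0,1>
P:3↔1 J1 <4,1,1>
PS:0↔1 J2 <4,1,2>
#4 <5,1,2>
C:4↔2 J2 <5,1,3>
#5 <6,1,3>
R:4↔5 J1 <6,2,3>
#6 <7,2,3>
P:5↔6 J1 <7,3,3>
3×6 − 2×3 − 1×3 = 9

M = 9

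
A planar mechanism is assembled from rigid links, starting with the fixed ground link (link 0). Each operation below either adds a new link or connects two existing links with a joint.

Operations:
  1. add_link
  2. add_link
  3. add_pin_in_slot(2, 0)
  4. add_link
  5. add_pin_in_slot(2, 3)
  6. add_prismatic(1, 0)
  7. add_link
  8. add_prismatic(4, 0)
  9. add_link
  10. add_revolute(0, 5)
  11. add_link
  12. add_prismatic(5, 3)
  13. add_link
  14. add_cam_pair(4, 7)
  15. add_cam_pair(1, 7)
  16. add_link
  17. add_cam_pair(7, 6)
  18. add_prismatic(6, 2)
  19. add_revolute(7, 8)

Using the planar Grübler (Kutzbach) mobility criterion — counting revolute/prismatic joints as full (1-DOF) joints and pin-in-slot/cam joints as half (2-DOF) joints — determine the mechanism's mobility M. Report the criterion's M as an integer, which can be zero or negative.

[1;0;0] (link 0 is ground)
L+ [2;0;0]
L+ [3;0;0]
PS(2,0)∈J2 [3;0;1]
L+ [4;0;1]
PS(2,3)∈J2 [4;0;2]
P(1,0)∈J1 [4;1;2]
L+ [5;1;2]
P(4,0)∈J1 [5;2;2]
L+ [6;2;2]
R(0,5)∈J1 [6;3;2]
L+ [7;3;2]
P(5,3)∈J1 [7;4;2]
L+ [8;4;2]
C(4,7)∈J2 [8;4;3]
C(1,7)∈J2 [8;4;4]
L+ [9;4;4]
C(7,6)∈J2 [9;4;5]
P(6,2)∈J1 [9;5;5]
R(7,8)∈J1 [9;6;5]
mobility = 24 − 12 − 5 = 7

M = 7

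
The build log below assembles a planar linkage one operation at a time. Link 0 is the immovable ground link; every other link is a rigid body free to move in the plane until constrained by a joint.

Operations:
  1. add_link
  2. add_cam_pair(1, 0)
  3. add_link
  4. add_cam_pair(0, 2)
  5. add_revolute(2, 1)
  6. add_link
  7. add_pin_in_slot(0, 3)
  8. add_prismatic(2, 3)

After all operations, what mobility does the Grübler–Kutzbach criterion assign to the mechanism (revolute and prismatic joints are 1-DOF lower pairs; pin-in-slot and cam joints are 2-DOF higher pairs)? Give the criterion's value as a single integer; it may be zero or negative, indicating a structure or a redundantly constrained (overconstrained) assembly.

[1;0;0] (link 0 is ground)
L+ [2;0;0]
C(1,0)∈J2 [2;0;1]
L+ [3;0;1]
C(0,2)∈J2 [3;0;2]
R(2,1)∈J1 [3;1;2]
L+ [4;1;2]
PS(0,3)∈J2 [4;1;3]
P(2,3)∈J1 [4;2;3]
mobility = 9 − 4 − 3 = 2

M = 2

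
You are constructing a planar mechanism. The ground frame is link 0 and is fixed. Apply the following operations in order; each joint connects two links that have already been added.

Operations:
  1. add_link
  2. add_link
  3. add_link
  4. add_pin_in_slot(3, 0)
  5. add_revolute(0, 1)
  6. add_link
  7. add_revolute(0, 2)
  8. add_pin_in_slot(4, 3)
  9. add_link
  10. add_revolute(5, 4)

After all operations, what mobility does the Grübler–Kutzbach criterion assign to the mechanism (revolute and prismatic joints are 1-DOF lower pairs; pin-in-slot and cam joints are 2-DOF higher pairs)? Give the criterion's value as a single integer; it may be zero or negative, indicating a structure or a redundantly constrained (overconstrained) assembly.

[1;0;0] (link 0 is ground)
L+ [2;0;0]
L+ [3;0;0]
L+ [4;0;0]
PS(3,0)∈J2 [4;0;1]
R(0,1)∈J1 [4;1;1]
L+ [5;1;1]
R(0,2)∈J1 [5;2;1]
PS(4,3)∈J2 [5;2;2]
L+ [6;2;2]
R(5,4)∈J1 [6;3;2]
mobility = 15 − 6 − 2 = 7

M = 7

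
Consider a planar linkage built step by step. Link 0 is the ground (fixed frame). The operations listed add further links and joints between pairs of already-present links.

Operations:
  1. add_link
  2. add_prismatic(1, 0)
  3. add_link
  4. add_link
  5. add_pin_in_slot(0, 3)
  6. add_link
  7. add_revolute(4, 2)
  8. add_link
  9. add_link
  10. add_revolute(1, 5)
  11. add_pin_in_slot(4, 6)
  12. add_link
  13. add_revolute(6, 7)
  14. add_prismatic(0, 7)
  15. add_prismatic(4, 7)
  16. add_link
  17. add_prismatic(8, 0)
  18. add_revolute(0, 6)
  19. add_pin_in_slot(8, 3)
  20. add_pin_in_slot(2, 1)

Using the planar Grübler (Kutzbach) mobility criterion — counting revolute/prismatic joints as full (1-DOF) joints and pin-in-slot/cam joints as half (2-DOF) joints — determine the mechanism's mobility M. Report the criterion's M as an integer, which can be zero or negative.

ground; <1,0,0>
#1 <2,0,0>
P:1↔0 J1 <2,1,0>
#2 <3,1,0>
#3 <4,1,0>
PS:0↔3 J2 <4,1,1>
#4 <5,1,1>
R:4↔2 J1 <5,2,1>
#5 <6,2,1>
#6 <7,2,1>
R:1↔5 J1 <7,3,1>
PS:4↔6 J2 <7,3,2>
#7 <8,3,2>
R:6↔7 J1 <8,4,2>
P:0↔7 J1 <8,5,2>
P:4↔7 J1 <8,6,2>
#8 <9,6,2>
P:8↔0 J1 <9,7,2>
R:0↔6 J1 <9,8,2>
PS:8↔3 J2 <9,8,3>
PS:2↔1 J2 <9,8,4>
3×8 − 2×8 − 1×4 = 4

M = 4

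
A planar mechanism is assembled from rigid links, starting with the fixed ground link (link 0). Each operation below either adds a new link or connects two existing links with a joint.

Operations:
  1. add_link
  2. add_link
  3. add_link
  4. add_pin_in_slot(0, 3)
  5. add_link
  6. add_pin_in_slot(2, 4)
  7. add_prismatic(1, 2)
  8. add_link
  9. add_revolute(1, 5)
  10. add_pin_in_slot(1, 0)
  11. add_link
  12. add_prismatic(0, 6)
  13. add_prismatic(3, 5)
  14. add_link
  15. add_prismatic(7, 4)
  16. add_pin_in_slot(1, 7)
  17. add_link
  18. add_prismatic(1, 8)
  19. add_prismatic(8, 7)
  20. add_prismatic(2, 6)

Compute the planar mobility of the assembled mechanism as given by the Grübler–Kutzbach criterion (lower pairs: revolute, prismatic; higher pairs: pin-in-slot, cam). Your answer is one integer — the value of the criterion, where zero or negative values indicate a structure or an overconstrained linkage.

M = 4

(L,J1,J2)=(1,0,0); link0 fixed
link1: (2,0,0)
link2: (3,0,0)
link3: (4,0,0)
PS 0-3 [J2]: (4,0,1)
link4: (5,0,1)
PS 2-4 [J2]: (5,0,2)
P 1-2 [J1]: (5,1,2)
link5: (6,1,2)
R 1-5 [J1]: (6,2,2)
PS 1-0 [J2]: (6,2,3)
link6: (7,2,3)
P 0-6 [J1]: (7,3,3)
P 3-5 [J1]: (7,4,3)
link7: (8,4,3)
P 7-4 [J1]: (8,5,3)
PS 1-7 [J2]: (8,5,4)
link8: (9,5,4)
P 1-8 [J1]: (9,6,4)
P 8-7 [J1]: (9,7,4)
P 2-6 [J1]: (9,8,4)
Grübler: 3·8 − 2·8 − 4 = 4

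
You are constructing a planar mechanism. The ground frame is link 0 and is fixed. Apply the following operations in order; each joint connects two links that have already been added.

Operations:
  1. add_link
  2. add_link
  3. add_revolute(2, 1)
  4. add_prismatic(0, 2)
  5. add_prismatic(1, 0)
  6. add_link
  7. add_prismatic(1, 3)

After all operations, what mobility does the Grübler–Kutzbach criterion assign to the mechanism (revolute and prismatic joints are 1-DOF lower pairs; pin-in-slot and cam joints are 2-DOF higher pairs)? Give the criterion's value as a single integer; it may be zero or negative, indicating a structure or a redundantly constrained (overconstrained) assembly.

(L,J1,J2)=(1,0,0); link0 fixed
link1: (2,0,0)
link2: (3,0,0)
R 2-1 [J1]: (3,1,0)
P 0-2 [J1]: (3,2,0)
P 1-0 [J1]: (3,3,0)
link3: (4,3,0)
P 1-3 [J1]: (4,4,0)
Grübler: 3·3 − 2·4 − 0 = 1

M = 1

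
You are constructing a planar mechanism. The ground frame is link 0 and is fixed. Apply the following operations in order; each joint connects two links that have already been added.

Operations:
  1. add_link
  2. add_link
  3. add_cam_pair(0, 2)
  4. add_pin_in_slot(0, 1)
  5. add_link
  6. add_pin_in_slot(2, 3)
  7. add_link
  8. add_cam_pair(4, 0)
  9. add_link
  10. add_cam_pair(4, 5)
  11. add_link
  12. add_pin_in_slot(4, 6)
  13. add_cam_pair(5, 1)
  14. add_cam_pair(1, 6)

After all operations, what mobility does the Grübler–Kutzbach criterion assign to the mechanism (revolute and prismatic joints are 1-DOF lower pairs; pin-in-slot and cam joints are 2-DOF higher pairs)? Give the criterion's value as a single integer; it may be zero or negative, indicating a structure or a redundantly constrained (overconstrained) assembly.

M = 10

[1;0;0] (link 0 is ground)
L+ [2;0;0]
L+ [3;0;0]
C(0,2)∈J2 [3;0;1]
PS(0,1)∈J2 [3;0;2]
L+ [4;0;2]
PS(2,3)∈J2 [4;0;3]
L+ [5;0;3]
C(4,0)∈J2 [5;0;4]
L+ [6;0;4]
C(4,5)∈J2 [6;0;5]
L+ [7;0;5]
PS(4,6)∈J2 [7;0;6]
C(5,1)∈J2 [7;0;7]
C(1,6)∈J2 [7;0;8]
mobility = 18 − 0 − 8 = 10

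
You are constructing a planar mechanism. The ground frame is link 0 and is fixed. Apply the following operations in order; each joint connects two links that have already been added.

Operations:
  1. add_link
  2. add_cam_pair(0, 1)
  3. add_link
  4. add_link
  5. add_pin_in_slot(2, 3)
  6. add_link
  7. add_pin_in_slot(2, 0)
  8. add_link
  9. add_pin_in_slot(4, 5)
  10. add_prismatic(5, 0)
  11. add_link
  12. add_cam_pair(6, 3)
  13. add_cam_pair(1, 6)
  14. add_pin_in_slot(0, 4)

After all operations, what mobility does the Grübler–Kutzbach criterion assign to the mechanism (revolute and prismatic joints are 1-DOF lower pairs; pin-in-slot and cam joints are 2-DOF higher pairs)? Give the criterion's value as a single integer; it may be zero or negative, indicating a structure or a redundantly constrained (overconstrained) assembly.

link 0 = ground. State L|J1|J2 = 1|0|0
+link1  2|0|0
C(0,1) f=2→J2  2|0|1
+link2  3|0|1
+link3  4|0|1
PS(2,3) f=2→J2  4|0|2
+link4  5|0|2
PS(2,0) f=2→J2  5|0|3
+link5  6|0|3
PS(4,5) f=2→J2  6|0|4
P(5,0) f=1→J1  6|1|4
+link6  7|1|4
C(6,3) f=2→J2  7|1|5
C(1,6) f=2→J2  7|1|6
PS(0,4) f=2→J2  7|1|7
M = 3(7−1)−2·1−7 = 18−2−7 = 9

M = 9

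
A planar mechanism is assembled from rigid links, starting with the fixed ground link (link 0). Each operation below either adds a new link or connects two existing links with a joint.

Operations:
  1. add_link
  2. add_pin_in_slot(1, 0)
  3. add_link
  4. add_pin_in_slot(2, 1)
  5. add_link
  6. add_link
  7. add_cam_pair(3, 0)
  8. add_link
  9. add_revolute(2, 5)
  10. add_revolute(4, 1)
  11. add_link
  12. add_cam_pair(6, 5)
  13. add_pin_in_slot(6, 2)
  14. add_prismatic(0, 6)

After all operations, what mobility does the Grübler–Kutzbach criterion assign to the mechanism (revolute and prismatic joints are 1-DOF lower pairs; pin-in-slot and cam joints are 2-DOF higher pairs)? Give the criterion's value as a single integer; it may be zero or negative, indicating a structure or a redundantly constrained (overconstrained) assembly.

L=1 J1=0 J2=0
add link → L=2 J1=0 J2=0
PS@1,0 dof=2 J2 → L=2 J1=0 J2=1
add link → L=3 J1=0 J2=1
PS@2,1 dof=2 J2 → L=3 J1=0 J2=2
add link → L=4 J1=0 J2=2
add link → L=5 J1=0 J2=2
C@3,0 dof=2 J2 → L=5 J1=0 J2=3
add link → L=6 J1=0 J2=3
R@2,5 dof=1 J1 → L=6 J1=1 J2=3
R@4,1 dof=1 J1 → L=6 J1=2 J2=3
add link → L=7 J1=2 J2=3
C@6,5 dof=2 J2 → L=7 J1=2 J2=4
PS@6,2 dof=2 J2 → L=7 J1=2 J2=5
P@0,6 dof=1 J1 → L=7 J1=3 J2=5
M=3(L−1)−2J1−J2=3·6−2·3−5=7

M = 7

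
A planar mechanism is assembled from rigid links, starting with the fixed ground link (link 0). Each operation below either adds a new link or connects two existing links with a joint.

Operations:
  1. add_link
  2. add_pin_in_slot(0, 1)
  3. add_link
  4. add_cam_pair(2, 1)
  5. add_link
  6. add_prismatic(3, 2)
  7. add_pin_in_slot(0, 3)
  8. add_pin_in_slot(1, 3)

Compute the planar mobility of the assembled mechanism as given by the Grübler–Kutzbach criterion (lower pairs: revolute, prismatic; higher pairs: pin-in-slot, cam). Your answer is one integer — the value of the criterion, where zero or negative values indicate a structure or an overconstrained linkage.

M = 3

(L,J1,J2)=(1,0,0); link0 fixed
link1: (2,0,0)
PS 0-1 [J2]: (2,0,1)
link2: (3,0,1)
C 2-1 [J2]: (3,0,2)
link3: (4,0,2)
P 3-2 [J1]: (4,1,2)
PS 0-3 [J2]: (4,1,3)
PS 1-3 [J2]: (4,1,4)
Grübler: 3·3 − 2·1 − 4 = 3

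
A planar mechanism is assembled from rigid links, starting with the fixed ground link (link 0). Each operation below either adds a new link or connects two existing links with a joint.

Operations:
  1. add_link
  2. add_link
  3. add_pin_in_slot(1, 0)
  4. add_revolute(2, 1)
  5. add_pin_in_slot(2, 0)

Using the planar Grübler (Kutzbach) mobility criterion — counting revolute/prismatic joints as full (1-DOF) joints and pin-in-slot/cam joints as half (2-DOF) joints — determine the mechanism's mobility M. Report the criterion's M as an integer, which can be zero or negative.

(L,J1,J2)=(1,0,0); link0 fixed
link1: (2,0,0)
link2: (3,0,0)
PS 1-0 [J2]: (3,0,1)
R 2-1 [J1]: (3,1,1)
PS 2-0 [J2]: (3,1,2)
Grübler: 3·2 − 2·1 − 2 = 2

M = 2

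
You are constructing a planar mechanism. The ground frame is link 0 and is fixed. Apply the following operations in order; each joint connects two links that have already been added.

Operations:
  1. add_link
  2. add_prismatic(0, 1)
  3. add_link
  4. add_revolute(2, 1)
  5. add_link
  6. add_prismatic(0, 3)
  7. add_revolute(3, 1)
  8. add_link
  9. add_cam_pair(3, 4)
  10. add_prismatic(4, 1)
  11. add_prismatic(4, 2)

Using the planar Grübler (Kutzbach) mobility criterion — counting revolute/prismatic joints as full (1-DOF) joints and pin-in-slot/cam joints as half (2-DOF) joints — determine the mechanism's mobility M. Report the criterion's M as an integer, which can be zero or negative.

link 0 = ground. State L|J1|J2 = 1|0|0
+link1  2|0|0
P(0,1) f=1→J1  2|1|0
+link2  3|1|0
R(2,1) f=1→J1  3|2|0
+link3  4|2|0
P(0,3) f=1→J1  4|3|0
R(3,1) f=1→J1  4|4|0
+link4  5|4|0
C(3,4) f=2→J2  5|4|1
P(4,1) f=1→J1  5|5|1
P(4,2) f=1→J1  5|6|1
M = 3(5−1)−2·6−1 = 12−12−1 = -1

M = -1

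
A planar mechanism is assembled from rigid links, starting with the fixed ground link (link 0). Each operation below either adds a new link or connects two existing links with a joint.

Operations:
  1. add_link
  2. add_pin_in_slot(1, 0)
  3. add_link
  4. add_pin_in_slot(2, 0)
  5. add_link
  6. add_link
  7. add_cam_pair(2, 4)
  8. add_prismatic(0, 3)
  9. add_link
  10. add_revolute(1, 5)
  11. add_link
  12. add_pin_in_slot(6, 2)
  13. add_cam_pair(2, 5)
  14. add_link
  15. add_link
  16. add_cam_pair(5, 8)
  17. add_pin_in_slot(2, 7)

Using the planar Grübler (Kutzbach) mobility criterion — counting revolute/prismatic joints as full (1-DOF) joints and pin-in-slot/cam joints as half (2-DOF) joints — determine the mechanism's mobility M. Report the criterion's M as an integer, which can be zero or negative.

M = 13

[1;0;0] (link 0 is ground)
L+ [2;0;0]
PS(1,0)∈J2 [2;0;1]
L+ [3;0;1]
PS(2,0)∈J2 [3;0;2]
L+ [4;0;2]
L+ [5;0;2]
C(2,4)∈J2 [5;0;3]
P(0,3)∈J1 [5;1;3]
L+ [6;1;3]
R(1,5)∈J1 [6;2;3]
L+ [7;2;3]
PS(6,2)∈J2 [7;2;4]
C(2,5)∈J2 [7;2;5]
L+ [8;2;5]
L+ [9;2;5]
C(5,8)∈J2 [9;2;6]
PS(2,7)∈J2 [9;2;7]
mobility = 24 − 4 − 7 = 13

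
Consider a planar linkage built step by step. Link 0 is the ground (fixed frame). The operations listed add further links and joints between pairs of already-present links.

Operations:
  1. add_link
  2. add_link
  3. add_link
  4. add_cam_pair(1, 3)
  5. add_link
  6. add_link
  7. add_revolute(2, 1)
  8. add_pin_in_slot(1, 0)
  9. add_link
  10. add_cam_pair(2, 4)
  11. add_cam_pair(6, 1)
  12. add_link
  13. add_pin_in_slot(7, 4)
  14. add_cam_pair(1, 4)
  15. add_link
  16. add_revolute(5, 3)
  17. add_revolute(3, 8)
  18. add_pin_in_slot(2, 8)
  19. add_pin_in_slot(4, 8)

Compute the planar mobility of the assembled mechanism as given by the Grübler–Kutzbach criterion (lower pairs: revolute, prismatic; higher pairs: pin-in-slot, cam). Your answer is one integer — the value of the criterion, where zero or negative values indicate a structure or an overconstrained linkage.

M = 10

[1;0;0] (link 0 is ground)
L+ [2;0;0]
L+ [3;0;0]
L+ [4;0;0]
C(1,3)∈J2 [4;0;1]
L+ [5;0;1]
L+ [6;0;1]
R(2,1)∈J1 [6;1;1]
PS(1,0)∈J2 [6;1;2]
L+ [7;1;2]
C(2,4)∈J2 [7;1;3]
C(6,1)∈J2 [7;1;4]
L+ [8;1;4]
PS(7,4)∈J2 [8;1;5]
C(1,4)∈J2 [8;1;6]
L+ [9;1;6]
R(5,3)∈J1 [9;2;6]
R(3,8)∈J1 [9;3;6]
PS(2,8)∈J2 [9;3;7]
PS(4,8)∈J2 [9;3;8]
mobility = 24 − 6 − 8 = 10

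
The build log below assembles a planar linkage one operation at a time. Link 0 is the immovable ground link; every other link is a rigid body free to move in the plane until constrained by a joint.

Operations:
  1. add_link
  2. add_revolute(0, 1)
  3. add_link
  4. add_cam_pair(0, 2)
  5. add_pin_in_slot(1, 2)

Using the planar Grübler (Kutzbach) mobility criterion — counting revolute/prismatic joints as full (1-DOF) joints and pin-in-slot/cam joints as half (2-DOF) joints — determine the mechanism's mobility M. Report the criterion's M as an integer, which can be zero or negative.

M = 2

[1;0;0] (link 0 is ground)
L+ [2;0;0]
R(0,1)∈J1 [2;1;0]
L+ [3;1;0]
C(0,2)∈J2 [3;1;1]
PS(1,2)∈J2 [3;1;2]
mobility = 6 − 2 − 2 = 2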